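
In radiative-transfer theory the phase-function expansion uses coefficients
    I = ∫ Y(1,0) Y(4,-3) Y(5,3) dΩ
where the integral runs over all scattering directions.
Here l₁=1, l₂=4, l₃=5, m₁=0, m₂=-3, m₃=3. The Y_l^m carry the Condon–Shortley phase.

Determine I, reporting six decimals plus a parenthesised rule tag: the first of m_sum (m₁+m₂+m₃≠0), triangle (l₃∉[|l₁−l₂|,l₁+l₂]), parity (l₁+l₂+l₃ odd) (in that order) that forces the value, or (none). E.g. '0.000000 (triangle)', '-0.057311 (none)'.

-0.196426 (none)

m-sum 0 ✓  L=10 even ✓  3≤5≤5 ✓
Π(2lᵢ+1) = 3×9×11 = 297
triangle coeff Δ(1,4,5) = 1/495
Σ_t [0,0]: t=0:+1/576 = 1/576
(3j)²=5/99 [(1 4 5; 0 0 0)], sign=-1
Σ_t [0,0]: t=0:+1/5040 = 1/5040
(3j)²=16/495 [(1 4 5; 0 -3 3)], sign=+1
⇒ 4πI² = 16/33
I = (-1)√(16/33/(4π)) = -0.19642560
No selection rule forces the value: the integral is nonzero (none).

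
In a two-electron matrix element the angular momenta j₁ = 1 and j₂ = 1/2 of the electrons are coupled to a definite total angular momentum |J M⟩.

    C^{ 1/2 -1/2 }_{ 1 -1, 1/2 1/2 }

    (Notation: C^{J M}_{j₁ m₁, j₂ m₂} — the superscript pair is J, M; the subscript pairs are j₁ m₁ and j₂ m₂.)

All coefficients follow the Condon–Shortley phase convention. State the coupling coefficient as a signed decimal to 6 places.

triangle: 1!×1!×0!/3! = 1/6
(j±m)!: 0!×2!×1!×0!×0!×1! = 2
prefactor² = (2J+1)×Δ×N² = 2/3
  k=1: −1/(1!×0!×1!×0!×0!×0!) = -1
Σ = -1  ⇒  CG² = 2/3×(-1)² = 2/3
CG = −√(2/3) = -0.816497

-0.816497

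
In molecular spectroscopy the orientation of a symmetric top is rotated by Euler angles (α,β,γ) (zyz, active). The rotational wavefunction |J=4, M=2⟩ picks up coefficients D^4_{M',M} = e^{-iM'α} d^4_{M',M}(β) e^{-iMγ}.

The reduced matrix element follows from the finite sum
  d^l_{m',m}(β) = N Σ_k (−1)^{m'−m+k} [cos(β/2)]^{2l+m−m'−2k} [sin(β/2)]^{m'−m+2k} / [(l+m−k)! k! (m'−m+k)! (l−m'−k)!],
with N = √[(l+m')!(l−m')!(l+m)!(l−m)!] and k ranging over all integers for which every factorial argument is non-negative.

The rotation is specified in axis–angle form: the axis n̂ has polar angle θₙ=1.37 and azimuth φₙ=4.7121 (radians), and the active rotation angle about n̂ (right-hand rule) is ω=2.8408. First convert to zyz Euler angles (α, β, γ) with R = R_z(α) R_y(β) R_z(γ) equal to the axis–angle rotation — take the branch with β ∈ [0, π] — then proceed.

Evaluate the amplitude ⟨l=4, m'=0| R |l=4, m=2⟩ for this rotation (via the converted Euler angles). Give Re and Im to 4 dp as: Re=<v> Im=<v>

Re=-0.1073 Im=-0.3848

Axis–angle → zyz. n̂ = (sinθₙcosφₙ, sinθₙsinφₙ, cosθₙ) = (-0.000283, -0.979908, +0.199450), ω = 2.8408.
R = I cosω + sinω [n̂]ₓ + (1−cosω) n̂n̂ᵀ gives
  R = [-0.955102, -0.058550, -0.290435; +0.059635, +0.922226, -0.382026; +0.290214, -0.382194, -0.877328]
β = atan2(√(R₁₃²+R₂₃²), R₃₃) = 2.641061; α = atan2(R₂₃, R₁₃) mod 2π = 4.062360; γ = atan2(R₃₂, −R₃₁) mod 2π = 4.062938
D^4_{0,2}(4.0624,2.6411,4.0629) = e^{-i·0·4.0624}·d^4_{0,2}(2.6411)·e^{-i·2·4.0629}. Compute d first:
Half-angle: c=0.247661, s=0.968847. N=√(24·24·720·2)=910.735966
k∈{2,3,4} keeps every argument non-negative
  k=2: (−1)^0·910.7360/(96)·0.2477^6·0.9688^2 = +0.002055
  k=3: (−1)^1·910.7360/(36)·0.2477^4·0.9688^4 = -0.083858
  k=4: (−1)^2·910.7360/(96)·0.2477^2·0.9688^6 = +0.481247
d^4_{0,2}(2.6411) = +0.002055 -0.083858 +0.481247 = +0.399444
D = (+1.000000+0.000000i)·(+0.399444)·(-0.268557-0.963264i) = -0.107274-0.384770i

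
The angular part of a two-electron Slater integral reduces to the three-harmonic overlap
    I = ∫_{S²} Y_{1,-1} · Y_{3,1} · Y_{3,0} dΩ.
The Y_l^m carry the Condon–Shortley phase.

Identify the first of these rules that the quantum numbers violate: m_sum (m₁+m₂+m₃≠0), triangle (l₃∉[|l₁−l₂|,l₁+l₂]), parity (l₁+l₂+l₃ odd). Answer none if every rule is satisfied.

parity

Σmᵢ = 0  ✓
l₃∈[|l₁−l₂|,l₁+l₂]=[2,4], have l₃=3  ✓
Σlᵢ = 7 ⇒ odd  ✗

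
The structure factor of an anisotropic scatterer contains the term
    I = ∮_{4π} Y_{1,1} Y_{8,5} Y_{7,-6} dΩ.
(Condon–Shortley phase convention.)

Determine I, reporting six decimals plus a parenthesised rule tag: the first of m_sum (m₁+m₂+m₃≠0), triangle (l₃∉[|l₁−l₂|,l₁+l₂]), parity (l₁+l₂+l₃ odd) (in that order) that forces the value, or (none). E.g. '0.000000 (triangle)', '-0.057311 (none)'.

Checks pass: Σm=0; 16 even; l₃=7∈[7,9].
(2·1+1)(2·8+1)(2·7+1) = 765
Δ: 2! 0! 14! / 17! → 1/2040
sum: t=1:−1/25401600 = -1/25401600
3j²(1 8 7; 0 0 0) = Δ·Π!·Σ² = 8/255  (sign +1)
sum: t=0:+1/12454041600 = 1/12454041600
3j²(1 8 7; 1 5 -6) = Δ·Π!·Σ² = 1/680  (sign -1)
combine: 4πI² = 765·8/255·1/680 = 3/85
take √, sign -1: I = -0.05299638
No selection rule forces the value: the integral is nonzero (none).

-0.052996 (none)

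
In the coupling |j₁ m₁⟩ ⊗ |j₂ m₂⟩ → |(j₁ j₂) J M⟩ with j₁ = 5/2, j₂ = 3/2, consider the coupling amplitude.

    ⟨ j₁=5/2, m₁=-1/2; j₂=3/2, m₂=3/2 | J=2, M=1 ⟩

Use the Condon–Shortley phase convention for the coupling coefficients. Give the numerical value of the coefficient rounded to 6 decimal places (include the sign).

+0.566947

triangle: 2!*3!*1!/7! = 12/5040
(j±m)!: 2!*3!*3!*0!*3!*1! = 432
prefactor² = (2J+1)*Δ*N² = 36/7
  k=2: +1/(2!*0!*1!*1!*2!*0!) = 1/4
Σ = 1/4  ⇒  CG² = 36/7*(1/4)² = 9/28
CG = +√(9/28) = +0.566947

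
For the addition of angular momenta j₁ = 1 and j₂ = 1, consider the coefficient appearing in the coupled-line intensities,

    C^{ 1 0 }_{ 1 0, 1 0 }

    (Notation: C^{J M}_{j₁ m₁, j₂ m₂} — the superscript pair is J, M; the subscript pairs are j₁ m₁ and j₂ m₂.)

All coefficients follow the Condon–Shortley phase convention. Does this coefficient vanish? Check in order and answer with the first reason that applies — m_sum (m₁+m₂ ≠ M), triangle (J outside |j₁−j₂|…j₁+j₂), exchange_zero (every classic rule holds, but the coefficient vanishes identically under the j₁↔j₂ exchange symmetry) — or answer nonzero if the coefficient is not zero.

exchange_zero

m-sum: m₁+m₂ = 0+0 = 0, M = 0  ✓
triangle: |j₁−j₂| = 0 ≤ J = 1 ≤ j₁+j₂ = 2  ✓
exchange: j₁=j₂ and m₁=m₂, and (−1)^(j₁+j₂−J) = (−1)^1 = −1 forces ⟨j₁m₁;j₂m₂|JM⟩ = −⟨j₂m₂;j₁m₁|JM⟩ = −⟨j₁m₁;j₂m₂|JM⟩ ⇒ the coefficient vanishes identically
Racah sum check: Σ_k collapses to 0 ⇒ CG = 0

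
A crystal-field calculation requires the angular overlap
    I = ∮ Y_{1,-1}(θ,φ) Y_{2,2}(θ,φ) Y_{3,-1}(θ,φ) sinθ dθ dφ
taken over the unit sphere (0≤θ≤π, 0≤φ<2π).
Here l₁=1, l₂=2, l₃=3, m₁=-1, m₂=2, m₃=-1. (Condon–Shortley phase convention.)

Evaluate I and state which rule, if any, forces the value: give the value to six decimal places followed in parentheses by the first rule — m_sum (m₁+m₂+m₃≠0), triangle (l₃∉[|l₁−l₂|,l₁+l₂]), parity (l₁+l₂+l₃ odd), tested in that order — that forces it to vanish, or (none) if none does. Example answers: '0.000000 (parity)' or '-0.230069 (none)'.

-0.082589 (none)

Checks pass: Σm=0; 6 even; l₃=3∈[1,3].
(2·1+1)(2·2+1)(2·3+1) = 105
Δ: 0! 2! 4! / 7! → 1/105
sum: t=0:+1/4 = 1/4
3j²(1 2 3; 0 0 0) = Δ·Π!·Σ² = 3/35  (sign -1)
sum: t=0:+1/48 = 1/48
3j²(1 2 3; -1 2 -1) = Δ·Π!·Σ² = 1/105  (sign +1)
combine: 4πI² = 105·3/35·1/105 = 3/35
take √, sign -1: I = -0.08258890
No selection rule forces the value: the integral is nonzero (none).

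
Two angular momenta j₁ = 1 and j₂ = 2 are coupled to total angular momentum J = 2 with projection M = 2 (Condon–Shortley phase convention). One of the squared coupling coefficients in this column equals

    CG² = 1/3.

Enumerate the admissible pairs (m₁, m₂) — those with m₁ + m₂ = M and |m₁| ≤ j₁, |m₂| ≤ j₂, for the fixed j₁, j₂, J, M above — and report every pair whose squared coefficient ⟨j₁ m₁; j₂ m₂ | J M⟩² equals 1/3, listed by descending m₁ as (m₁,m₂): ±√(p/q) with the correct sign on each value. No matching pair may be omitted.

Admissible pairs with m₁+m₂ = M = 2: (0,2), (1,1)
  (m₁,m₂)=(1,1): CG² = 1/3, CG = +√(1/3)   ← matches the target
  (m₁,m₂)=(0,2): CG² = 2/3, CG = −√(2/3)
Pairs with CG² = 1/3: (1,1): +√(1/3)

(1,1): +√(1/3)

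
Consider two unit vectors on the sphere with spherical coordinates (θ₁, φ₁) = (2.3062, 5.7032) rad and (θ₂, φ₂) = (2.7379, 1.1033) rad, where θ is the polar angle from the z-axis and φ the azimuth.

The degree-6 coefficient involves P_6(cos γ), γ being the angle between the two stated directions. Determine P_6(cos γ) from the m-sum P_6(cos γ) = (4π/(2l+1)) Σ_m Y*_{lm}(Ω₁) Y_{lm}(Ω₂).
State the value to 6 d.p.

Expand P_6 via completeness: Σ_{m} conj(Y_{6,m}) at Ω₁ times Y_{6,m} at Ω₂ —
  [-6]  conj(Y_{6,-6})(Ω₁) = (-0.075780, 0.026663) ; Y_{6,-6}(Ω₂) = (0.001675, -0.000586) ; Δ = (-0.000111, 0.000089)
  [-5]  conj(Y_{6,-5})(Ω₁) = (0.244448, 0.060252) ; Y_{6,-5}(Ω₂) = (-0.010367, -0.009986) ; Δ = (-0.001932, -0.003066)
  [-4]  conj(Y_{6,-4})(Ω₁) = (-0.290300, -0.312150) ; Y_{6,-4}(Ω₂) = (-0.020789, 0.067398) ; Δ = (0.027073, -0.013076)
  [-3]  conj(Y_{6,-3})(Ω₁) = (0.058534, 0.342719) ; Y_{6,-3}(Ω₂) = (0.225611, -0.038335) ; Δ = (0.026344, 0.075077)
  [-2]  conj(Y_{6,-2})(Ω₁) = (-0.029789, 0.068383) ; Y_{6,-2}(Ω₂) = (-0.279905, -0.379253) ; Δ = (0.034272, -0.007843)
  [-1]  conj(Y_{6,-1})(Ω₁) = (0.311601, -0.204144) ; Y_{6,-1}(Ω₂) = (-0.216677, 0.429217) ; Δ = (0.020105, 0.177978)
  [+0]  conj(Y_{6,0})(Ω₁) = (-0.031213, -0.000000) ; Y_{6,0}(Ω₂) = (-0.112629, 0.000000) ; Δ = (0.003516, 0.000000)
  [+1]  conj(Y_{6,1})(Ω₁) = (-0.311601, -0.204144) ; Y_{6,1}(Ω₂) = (0.216677, 0.429217) ; Δ = (0.020105, -0.177978)
  [+2]  conj(Y_{6,2})(Ω₁) = (-0.029789, -0.068383) ; Y_{6,2}(Ω₂) = (-0.279905, 0.379253) ; Δ = (0.034272, 0.007843)
  [+3]  conj(Y_{6,3})(Ω₁) = (-0.058534, 0.342719) ; Y_{6,3}(Ω₂) = (-0.225611, -0.038335) ; Δ = (0.026344, -0.075077)
  [+4]  conj(Y_{6,4})(Ω₁) = (-0.290300, 0.312150) ; Y_{6,4}(Ω₂) = (-0.020789, -0.067398) ; Δ = (0.027073, 0.013076)
  [+5]  conj(Y_{6,5})(Ω₁) = (-0.244448, 0.060252) ; Y_{6,5}(Ω₂) = (0.010367, -0.009986) ; Δ = (-0.001932, 0.003066)
  [+6]  conj(Y_{6,6})(Ω₁) = (-0.075780, -0.026663) ; Y_{6,6}(Ω₂) = (0.001675, 0.000586) ; Δ = (-0.000111, -0.000089)
Total Σ_m = (0.215018, -0.000000). Multiply by 0.966644: (0.207846, -0.000000). P_6(cos γ) = 0.207846

0.207846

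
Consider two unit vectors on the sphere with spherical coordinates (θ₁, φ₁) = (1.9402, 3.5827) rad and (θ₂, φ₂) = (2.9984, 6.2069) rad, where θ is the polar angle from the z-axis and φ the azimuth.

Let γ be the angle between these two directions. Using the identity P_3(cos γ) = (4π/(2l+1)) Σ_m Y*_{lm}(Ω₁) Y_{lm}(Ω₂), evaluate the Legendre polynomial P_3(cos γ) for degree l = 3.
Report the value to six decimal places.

Summing Y*_{l m}(θ₁,φ₁)·Y_{l m}(θ₂,φ₂) over m ∈ [−3, 3]; prefactor 4π/(2·3+1) = 1.795196:
  term(m=-3) = -0.00001 - 0.00041j   from Y*(Ω₁)=-0.08288 - 0.32805j, Y(Ω₂)=0.00118 + 0.00028j
  term(m=-2) = 0.00338 + 0.00568j   from Y*(Ω₁)=-0.20391 - 0.24778j, Y(Ω₂)=-0.02036 - 0.00313j
  term(m=-1) = 0.01640 + 0.00933j   from Y*(Ω₁)=0.09489 + 0.04480j, Y(Ω₂)=0.17926 + 0.01370j
  term(m=+0) = -0.22182 + 0.00000j   from Y*(Ω₁)=0.31639 + 0.00000j, Y(Ω₂)=-0.70111 + 0.00000j
  term(m=+1) = 0.01640 - 0.00933j   from Y*(Ω₁)=-0.09489 + 0.04480j, Y(Ω₂)=-0.17926 + 0.01370j
  term(m=+2) = 0.00338 - 0.00568j   from Y*(Ω₁)=-0.20391 + 0.24778j, Y(Ω₂)=-0.02036 + 0.00313j
  term(m=+3) = -0.00001 + 0.00041j   from Y*(Ω₁)=0.08288 - 0.32805j, Y(Ω₂)=-0.00118 + 0.00028j
Total Σ_m = -0.18230 - 0.00000j. Multiply by 1.795196: -0.32726 - 0.00000j. P_3(cos γ) = -0.327256

-0.327256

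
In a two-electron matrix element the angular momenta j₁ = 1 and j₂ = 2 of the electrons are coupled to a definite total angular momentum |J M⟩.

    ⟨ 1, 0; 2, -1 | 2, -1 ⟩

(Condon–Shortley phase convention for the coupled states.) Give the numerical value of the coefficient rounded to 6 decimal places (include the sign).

j₁+j₂−J=1  J+j₁−j₂=1  J−j₁+j₂=3  j₁+j₂+J+1=6
(j₁±m₁, j₂±m₂, J±M) = (1,1,1,3,1,3)
P² = 3/2
sum k=0..1:
  [0] +1/2 = 1/2
  [1] −1/6 = -1/6
S = 1/3
C² = P²·S² = 1/6 ; C = +0.408248

+0.408248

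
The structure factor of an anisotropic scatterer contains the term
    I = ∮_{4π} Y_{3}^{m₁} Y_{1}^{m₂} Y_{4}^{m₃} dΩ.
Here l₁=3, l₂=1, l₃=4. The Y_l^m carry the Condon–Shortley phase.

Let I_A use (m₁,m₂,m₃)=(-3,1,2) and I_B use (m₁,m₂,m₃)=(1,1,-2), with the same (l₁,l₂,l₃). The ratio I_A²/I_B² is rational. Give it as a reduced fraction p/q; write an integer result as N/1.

1/15

Shared (l₁,l₂,l₃)=(3,1,4): N and (l;000)² cancel in I_A²/I_B².
A: Δ = 0!·6!·2!/9! = 1/252; Racah Σ t=0..0: t=0:+1/1440 = 1/1440; ⇒ 3j(3 1 4; -3 1 2)² = 1/252, sgn +1
B: Δ = 0!·6!·2!/9! = 1/252; Racah Σ t=0..0: t=0:+1/96 = 1/96; ⇒ 3j(3 1 4; 1 1 -2)² = 5/84, sgn +1
I_A²/I_B² = (1/252)/(5/84) = 1/15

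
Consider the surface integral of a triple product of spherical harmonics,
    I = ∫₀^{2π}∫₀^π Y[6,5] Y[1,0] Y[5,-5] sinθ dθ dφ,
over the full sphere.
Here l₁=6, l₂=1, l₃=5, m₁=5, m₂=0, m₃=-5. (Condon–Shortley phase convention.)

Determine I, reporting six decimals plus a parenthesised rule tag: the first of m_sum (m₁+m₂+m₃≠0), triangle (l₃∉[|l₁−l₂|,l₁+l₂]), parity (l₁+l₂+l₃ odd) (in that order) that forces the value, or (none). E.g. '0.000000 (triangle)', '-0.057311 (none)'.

Rules hold: Σm=0, L=12 even, 5≤5≤7.
N = 13·3·11 = 429
Δ = 2!·10!·0!/13! = 1/858
Racah Σ t=1..1: t=1:−1/14400 = -1/14400
⇒ 3j(6 1 5; 0 0 0)² = 6/143, sgn +1
Racah Σ t=1..1: t=1:−1/3628800 = -1/3628800
⇒ 3j(6 1 5; 5 0 -5)² = 1/78, sgn -1
4πI² = N·(3j₀)²·(3jₘ)² = 3/13
I = -1·√(0.230769/4π) = -0.13551395
No selection rule forces the value: the integral is nonzero (none).

-0.135514 (none)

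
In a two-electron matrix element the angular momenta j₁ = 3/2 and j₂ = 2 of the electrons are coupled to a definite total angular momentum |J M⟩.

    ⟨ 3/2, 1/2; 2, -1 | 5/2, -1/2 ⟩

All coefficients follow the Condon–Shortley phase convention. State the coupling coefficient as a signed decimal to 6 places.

+√(5/14) ≈ +0.597614

triangle: 1!*2!*3!/7! = 12/5040
(j±m)!: 2!*1!*1!*3!*2!*3! = 144
prefactor² = (2J+1)*Δ*N² = 72/35
  k=0: +1/(0!*1!*1!*1!*1!*2!) = 1/2
  k=1: −1/(1!*0!*0!*0!*2!*3!) = -1/12
Σ = 5/12  ⇒  CG² = 72/35*(5/12)² = 5/14
CG = +√(5/14) = +0.597614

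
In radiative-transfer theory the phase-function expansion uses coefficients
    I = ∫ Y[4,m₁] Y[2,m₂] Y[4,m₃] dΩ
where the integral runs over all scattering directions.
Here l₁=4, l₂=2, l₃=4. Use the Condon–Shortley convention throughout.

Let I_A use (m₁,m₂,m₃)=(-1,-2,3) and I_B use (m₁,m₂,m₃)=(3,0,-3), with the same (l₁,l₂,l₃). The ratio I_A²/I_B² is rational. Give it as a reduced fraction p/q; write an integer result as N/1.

Shared (l₁,l₂,l₃)=(4,2,4): N and (l;000)² cancel in I_A²/I_B².
A: Δ = 2!·6!·2!/11! = 1/13860; Racah Σ t=0..0: t=0:+1/480 = 1/480; ⇒ 3j(4 2 4; -1 -2 3)² = 3/110, sgn -1
B: Δ = 2!·6!·2!/11! = 1/13860; Racah Σ t=0..1: t=0:+1/480 t=1:−1/720 = 1/1440; ⇒ 3j(4 2 4; 3 0 -3)² = 7/1980, sgn -1
I_A²/I_B² = (3/110)/(7/1980) = 54/7

54/7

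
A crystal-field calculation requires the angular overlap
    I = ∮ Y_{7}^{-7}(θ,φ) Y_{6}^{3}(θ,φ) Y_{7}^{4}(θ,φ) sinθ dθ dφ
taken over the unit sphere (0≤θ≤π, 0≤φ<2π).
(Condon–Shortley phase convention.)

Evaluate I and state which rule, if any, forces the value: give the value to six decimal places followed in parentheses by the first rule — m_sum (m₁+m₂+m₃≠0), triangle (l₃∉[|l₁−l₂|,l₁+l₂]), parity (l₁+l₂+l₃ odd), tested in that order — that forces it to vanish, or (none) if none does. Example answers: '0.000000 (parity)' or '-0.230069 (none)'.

m-sum 0 ✓  L=20 even ✓  1≤7≤13 ✓
Π(2lᵢ+1) = 15×13×15 = 2925
triangle coeff Δ(7,6,7) = 1/2444321880
Σ_t [0,6]: t=0:+1/2612736000 t=1:−1/20736000 t=2:+1/1658880 t=3:−1/746496 t=4:+1/1658880 t=5:−1/20736000 t=6:+1/2612736000 = -1/4354560
(3j)²=1000/138567 [(7 6 7; 0 0 0)], sign=+1
Σ_t [6,6]: t=6:+1/1045094400 = 1/1045094400
(3j)²=11/646 [(7 6 7; -7 3 4)], sign=-1
⇒ 4πI² = 37500/104329
I = (-1)√(37500/104329/(4π)) = -0.16912514
No selection rule forces the value: the integral is nonzero (none).

-0.169125 (none)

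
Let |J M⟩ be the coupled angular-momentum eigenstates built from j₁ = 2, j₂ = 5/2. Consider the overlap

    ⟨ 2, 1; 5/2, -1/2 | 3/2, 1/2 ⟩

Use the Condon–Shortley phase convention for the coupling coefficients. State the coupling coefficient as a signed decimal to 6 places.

−√(5/21) = -0.487950

triangle: 3!×1!×2!/7! = 12/5040
(j±m)!: 3!×1!×2!×3!×2!×1! = 144
prefactor² = (2J+1)×Δ×N² = 48/35
  k=0: +1/(0!×3!×1!×2!×0!×0!) = 1/12
  k=1: −1/(1!×2!×0!×1!×1!×1!) = -1/2
Σ = -5/12  ⇒  CG² = 48/35×(-5/12)² = 5/21
CG = −√(5/21) = -0.487950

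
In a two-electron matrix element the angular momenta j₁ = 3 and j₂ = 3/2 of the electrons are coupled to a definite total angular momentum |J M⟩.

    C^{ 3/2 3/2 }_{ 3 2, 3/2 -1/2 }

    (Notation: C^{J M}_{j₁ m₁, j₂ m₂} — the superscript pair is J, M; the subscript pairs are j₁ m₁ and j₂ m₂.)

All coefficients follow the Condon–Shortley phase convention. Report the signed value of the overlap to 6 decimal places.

-0.534522

j₁+j₂−J=3  J+j₁−j₂=3  J−j₁+j₂=0  j₁+j₂+J+1=7
(j₁±m₁, j₂±m₂, J±M) = (5,1,1,2,3,0)
P² = 288/7
sum k=1..1:
  [1] −1/12 = -1/12
S = -1/12
C² = P²·S² = 2/7 ; C = -0.534522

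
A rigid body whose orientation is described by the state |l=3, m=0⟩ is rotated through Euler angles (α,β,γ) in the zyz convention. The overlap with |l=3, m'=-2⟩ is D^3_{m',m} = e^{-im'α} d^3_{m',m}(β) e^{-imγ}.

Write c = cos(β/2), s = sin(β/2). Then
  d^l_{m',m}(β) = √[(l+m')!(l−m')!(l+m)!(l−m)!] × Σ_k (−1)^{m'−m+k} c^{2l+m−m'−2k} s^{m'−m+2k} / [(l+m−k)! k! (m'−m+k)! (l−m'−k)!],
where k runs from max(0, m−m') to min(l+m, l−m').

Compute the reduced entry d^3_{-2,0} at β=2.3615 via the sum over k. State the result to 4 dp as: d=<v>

d^3_{-2,0}(β=2.3615) via the finite sum:
With c≡cos(β/2)=0.380231 and s≡sin(β/2)=0.924891, N=[1·120·6·6]^{1/2}=65.726707
k: max(0,(0)−(-2))=2 … min(3+(0),3−(-2))=3
  k=2: (−1)^0·65.7267/(12)·0.3802^4·0.9249^2 = +0.097934
  k=3: (−1)^1·65.7267/(12)·0.3802^2·0.9249^4 = -0.579454
d^3_{-2,0}(2.3615) = +0.097934 -0.579454 = -0.481520

d=-0.4815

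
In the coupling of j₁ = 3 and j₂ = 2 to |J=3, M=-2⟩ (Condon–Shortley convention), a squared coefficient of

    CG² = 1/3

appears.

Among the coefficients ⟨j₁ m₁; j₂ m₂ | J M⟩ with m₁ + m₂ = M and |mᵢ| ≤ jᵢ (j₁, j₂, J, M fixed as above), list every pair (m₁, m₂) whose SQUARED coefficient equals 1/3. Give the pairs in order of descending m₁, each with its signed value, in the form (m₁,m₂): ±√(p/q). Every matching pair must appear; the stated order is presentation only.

(0,-2): +√(1/3)

Admissible pairs with m₁+m₂ = M = -2: (-3,1), (-2,0), (-1,-1), (0,-2)
  (m₁,m₂)=(0,-2): CG² = 1/3, CG = +√(1/3)   ← matches the target
  (m₁,m₂)=(-1,-1): CG² = 1/4, CG = −√(1/4)
  (m₁,m₂)=(-2,0): CG² = 0/1, CG = 0
  (m₁,m₂)=(-3,1): CG² = 5/12, CG = +√(5/12)
Pairs with CG² = 1/3: (0,-2): +√(1/3)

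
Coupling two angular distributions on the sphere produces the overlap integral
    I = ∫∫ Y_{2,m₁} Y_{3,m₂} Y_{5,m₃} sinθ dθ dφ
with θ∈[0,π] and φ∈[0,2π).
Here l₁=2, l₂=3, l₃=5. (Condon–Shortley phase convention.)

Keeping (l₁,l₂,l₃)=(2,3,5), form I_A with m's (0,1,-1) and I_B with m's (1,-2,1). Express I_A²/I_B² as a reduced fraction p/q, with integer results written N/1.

l's match ⇒ only the (l;m) 3-j factors differ between A and B.
A: triangle coeff Δ(2,3,5) = 1/2310; Σ_t [0,0]: t=0:+1/192 = 1/192; (3j)²=3/77 [(2 3 5; 0 1 -1)], sign=+1
B: triangle coeff Δ(2,3,5) = 1/2310; Σ_t [0,0]: t=0:+1/720 = 1/720; (3j)²=4/385 [(2 3 5; 1 -2 1)], sign=+1
I_A²/I_B² = (3/77)/(4/385) = 15/4

15/4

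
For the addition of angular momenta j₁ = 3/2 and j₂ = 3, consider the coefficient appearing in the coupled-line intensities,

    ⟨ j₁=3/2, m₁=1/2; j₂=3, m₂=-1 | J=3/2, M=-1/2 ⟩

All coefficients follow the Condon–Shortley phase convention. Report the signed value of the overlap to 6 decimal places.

−√(12/35) ≈ -0.585540

triangle: 3!·0!·3!/7! = 36/5040
(j±m)!: 2!·1!·2!·4!·1!·2! = 192
prefactor² = (2J+1)·Δ·N² = 192/35
  k=1: −1/(1!·2!·0!·1!·0!·2!) = -1/4
Σ = -1/4  ⇒  CG² = 192/35·(-1/4)² = 12/35
CG = −√(12/35) = -0.585540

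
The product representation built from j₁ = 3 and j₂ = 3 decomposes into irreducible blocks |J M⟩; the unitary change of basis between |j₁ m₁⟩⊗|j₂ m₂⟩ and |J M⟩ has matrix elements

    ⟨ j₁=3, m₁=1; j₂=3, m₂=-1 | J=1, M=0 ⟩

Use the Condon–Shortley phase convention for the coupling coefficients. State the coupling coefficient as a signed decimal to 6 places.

+√(1/28) = +0.188982

√[3·5!1!1!/8! · 4!2!2!4!1!1!] = √(144/7)
  +(−1)^1/∏(1,4,1,1,0,0)! = -1/24  (running -1/24)
  +(−1)^2/∏(2,3,0,0,1,1)! = 1/12  (running 1/24)
⟨..|..⟩ = √(144/7)·(1/24) = +0.188982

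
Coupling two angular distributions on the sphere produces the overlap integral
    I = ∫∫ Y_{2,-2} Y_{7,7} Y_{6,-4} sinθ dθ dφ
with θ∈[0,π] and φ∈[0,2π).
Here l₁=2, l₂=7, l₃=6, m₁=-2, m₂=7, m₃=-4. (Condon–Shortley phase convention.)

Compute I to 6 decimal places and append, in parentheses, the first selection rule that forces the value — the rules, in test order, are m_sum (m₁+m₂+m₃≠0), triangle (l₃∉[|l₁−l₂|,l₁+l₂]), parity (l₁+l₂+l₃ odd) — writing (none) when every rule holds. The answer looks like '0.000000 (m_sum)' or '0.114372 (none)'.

Σmᵢ = 1 ≠ 0, so the φ-integral vanishes; I = 0

0.000000 (m_sum)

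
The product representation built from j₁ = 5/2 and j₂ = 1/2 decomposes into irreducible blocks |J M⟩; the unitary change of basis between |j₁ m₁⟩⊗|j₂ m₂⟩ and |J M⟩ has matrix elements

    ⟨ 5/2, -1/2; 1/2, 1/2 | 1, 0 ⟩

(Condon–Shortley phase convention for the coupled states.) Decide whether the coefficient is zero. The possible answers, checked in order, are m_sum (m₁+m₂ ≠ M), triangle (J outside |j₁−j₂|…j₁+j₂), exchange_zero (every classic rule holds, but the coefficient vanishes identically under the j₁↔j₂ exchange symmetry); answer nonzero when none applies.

m-sum: m₁+m₂ = -1/2+1/2 = 0, M = 0  ✓
triangle: need |j₁−j₂| ≤ J ≤ j₁+j₂, i.e. J ∈ [2, 3]; J = 1 is outside ✗ ⇒ coefficient is 0

triangle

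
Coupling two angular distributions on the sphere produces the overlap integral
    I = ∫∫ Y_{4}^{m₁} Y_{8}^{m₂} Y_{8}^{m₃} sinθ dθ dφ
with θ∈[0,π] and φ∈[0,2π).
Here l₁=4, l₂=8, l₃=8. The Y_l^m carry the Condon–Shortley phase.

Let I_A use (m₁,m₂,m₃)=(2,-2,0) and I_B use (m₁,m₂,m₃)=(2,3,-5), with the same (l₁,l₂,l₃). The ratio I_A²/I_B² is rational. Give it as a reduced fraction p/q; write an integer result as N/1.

l's match ⇒ only the (l;m) 3-j factors differ between A and B.
A: triangle coeff Δ(4,8,8) = 1/185175900; Σ_t [0,2]: t=0:+1/49766400 t=1:−1/21772800 t=2:+1/92897280 = -1/66355200; (3j)²=63/8398 [(4 8 8; 2 -2 0)], sign=-1
B: triangle coeff Δ(4,8,8) = 1/185175900; Σ_t [0,2]: t=0:+1/3832012800 t=1:−1/261273600 t=2:+1/209018880 = 1/821145600; (3j)²=2/969 [(4 8 8; 2 3 -5)], sign=-1
I_A²/I_B² = (63/8398)/(2/969) = 189/52

189/52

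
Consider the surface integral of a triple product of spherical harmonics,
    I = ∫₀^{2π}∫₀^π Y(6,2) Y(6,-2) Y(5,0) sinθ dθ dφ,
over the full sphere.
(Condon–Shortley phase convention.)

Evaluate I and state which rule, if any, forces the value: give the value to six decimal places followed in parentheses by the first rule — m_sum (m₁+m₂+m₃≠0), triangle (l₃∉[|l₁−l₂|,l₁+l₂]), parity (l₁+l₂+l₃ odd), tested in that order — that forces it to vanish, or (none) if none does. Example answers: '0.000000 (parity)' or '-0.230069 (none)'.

0.000000 (parity)

l₁+l₂+l₃=17 is odd: 3j(l;000)=0 ⇒ I=0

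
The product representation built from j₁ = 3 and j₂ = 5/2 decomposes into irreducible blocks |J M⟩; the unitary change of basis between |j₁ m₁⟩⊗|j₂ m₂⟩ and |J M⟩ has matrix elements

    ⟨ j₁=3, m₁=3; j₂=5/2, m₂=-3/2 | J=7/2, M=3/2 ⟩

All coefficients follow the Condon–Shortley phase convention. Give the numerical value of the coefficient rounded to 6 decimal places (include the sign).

+0.534522

triangle: 2!*4!*3!/10! = 288/3628800
(j±m)!: 6!*0!*1!*4!*5!*2! = 4147200
prefactor² = (2J+1)*Δ*N² = 18432/7
  k=0: +1/(0!*2!*0!*1!*4!*2!) = 1/96
Σ = 1/96  ⇒  CG² = 18432/7*(1/96)² = 2/7
CG = +√(2/7) = +0.534522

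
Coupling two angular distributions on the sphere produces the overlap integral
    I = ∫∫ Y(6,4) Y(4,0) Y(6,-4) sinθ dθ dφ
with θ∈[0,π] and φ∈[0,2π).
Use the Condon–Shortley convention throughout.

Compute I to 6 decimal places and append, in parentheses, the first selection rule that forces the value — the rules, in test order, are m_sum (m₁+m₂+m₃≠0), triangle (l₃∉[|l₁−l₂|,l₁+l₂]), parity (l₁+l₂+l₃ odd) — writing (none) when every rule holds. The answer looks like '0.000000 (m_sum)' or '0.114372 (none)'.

-0.144819 (none)

Checks pass: Σm=0; 16 even; l₃=6∈[2,10].
(2·6+1)(2·4+1)(2·6+1) = 1521
Δ: 4! 8! 4! / 17! → 1/15315300
sum: t=0:+1/829440 t=1:−1/25920 t=2:+1/9216 t=3:−1/25920 t=4:+1/829440 = 7/207360
3j²(6 4 6; 0 0 0) = Δ·Π!·Σ² = 28/2431  (sign +1)
sum: t=0:+1/829440 t=1:−1/181440 t=2:+1/645120 = -1/362880
3j²(6 4 6; 4 0 -4) = Δ·Π!·Σ² = 256/17017  (sign -1)
combine: 4πI² = 1521·28/2431·256/17017 = 9216/34969
take √, sign -1: I = -0.14481872
No selection rule forces the value: the integral is nonzero (none).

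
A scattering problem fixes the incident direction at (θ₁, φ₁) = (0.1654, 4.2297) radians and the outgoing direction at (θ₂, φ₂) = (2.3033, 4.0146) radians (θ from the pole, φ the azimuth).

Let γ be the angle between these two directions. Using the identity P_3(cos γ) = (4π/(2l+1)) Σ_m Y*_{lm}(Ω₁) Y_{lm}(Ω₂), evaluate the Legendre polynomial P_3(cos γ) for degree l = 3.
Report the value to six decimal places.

Summing Y*_{l m}(θ₁,φ₁)·Y_{l m}(θ₂,φ₂) over m ∈ [−3, 3]; prefactor 4π/(2·3+1) = 1.795196:
  m=-3: (+0.001848+0.000228i) × (+0.148595+0.085588i) = +0.000255+0.000192i  (running Σ = +0.000255+0.000192i)
  m=-2: (-0.015552+0.022470i) × (+0.065859+0.372016i) = -0.009383-0.004306i  (running Σ = -0.009128-0.004114i)
  m=-1: (-0.095446-0.182137i) × (-0.190828+0.227579i) = +0.059664+0.013035i  (running Σ = +0.050536+0.008922i)
  m=0: (+0.686276-0.000000i) × (+0.190655+0.000000i) = +0.130842+0.000000i  (running Σ = +0.181378+0.008922i)
  m=1: (+0.095446-0.182137i) × (+0.190828+0.227579i) = +0.059664-0.013035i  (running Σ = +0.241042-0.004114i)
  m=2: (-0.015552-0.022470i) × (+0.065859-0.372016i) = -0.009383+0.004306i  (running Σ = +0.231659+0.000192i)
  m=3: (-0.001848+0.000228i) × (-0.148595+0.085588i) = +0.000255-0.000192i  (running Σ = +0.231914-0.000000i)
Σ over m = +0.231914-0.000000i; ×(4π/7) → +0.416331-0.000000i. Real part: 0.416331

0.416331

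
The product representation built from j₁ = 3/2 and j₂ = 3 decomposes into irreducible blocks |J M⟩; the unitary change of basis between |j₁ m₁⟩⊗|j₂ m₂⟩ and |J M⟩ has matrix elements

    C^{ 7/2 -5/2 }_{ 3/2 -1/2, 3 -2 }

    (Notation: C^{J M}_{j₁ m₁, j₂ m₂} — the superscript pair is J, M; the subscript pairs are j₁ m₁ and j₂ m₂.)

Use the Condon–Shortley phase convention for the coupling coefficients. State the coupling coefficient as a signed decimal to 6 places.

√[8·1!2!5!/9! · 1!2!1!5!1!6!] = √(6400/7)
  +(−1)^0/∏(0,1,2,1,0,4)! = 1/48  (running 1/48)
  +(−1)^1/∏(1,0,1,0,1,5)! = -1/120  (running 1/80)
⟨..|..⟩ = √(6400/7)·(1/80) = +0.377964

+0.377964  (= +√(1/7))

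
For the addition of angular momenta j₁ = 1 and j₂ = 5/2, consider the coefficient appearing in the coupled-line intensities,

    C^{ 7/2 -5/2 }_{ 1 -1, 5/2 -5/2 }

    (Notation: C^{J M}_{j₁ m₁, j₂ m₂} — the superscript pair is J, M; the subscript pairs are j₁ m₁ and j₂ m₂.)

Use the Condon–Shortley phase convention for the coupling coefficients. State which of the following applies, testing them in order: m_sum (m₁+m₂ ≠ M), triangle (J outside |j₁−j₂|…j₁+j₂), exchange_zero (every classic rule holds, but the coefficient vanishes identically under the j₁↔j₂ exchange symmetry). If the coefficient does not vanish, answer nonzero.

m-sum: m₁+m₂ = -1+(-5/2) = -7/2, M = -5/2  ✗ ⇒ coefficient is 0

m_sum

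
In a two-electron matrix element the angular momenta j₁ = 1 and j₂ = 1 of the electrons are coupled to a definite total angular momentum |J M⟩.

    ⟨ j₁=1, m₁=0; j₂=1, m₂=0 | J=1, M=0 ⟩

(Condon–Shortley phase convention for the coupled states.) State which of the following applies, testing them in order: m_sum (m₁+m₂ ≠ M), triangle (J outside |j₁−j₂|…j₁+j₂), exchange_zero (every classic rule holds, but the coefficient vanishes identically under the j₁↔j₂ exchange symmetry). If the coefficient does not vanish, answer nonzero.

exchange_zero

m-sum: m₁+m₂ = 0+0 = 0, M = 0  ✓
triangle: |j₁−j₂| = 0 ≤ J = 1 ≤ j₁+j₂ = 2  ✓
exchange: j₁=j₂ and m₁=m₂, and (−1)^(j₁+j₂−J) = (−1)^1 = −1 forces ⟨j₁m₁;j₂m₂|JM⟩ = −⟨j₂m₂;j₁m₁|JM⟩ = −⟨j₁m₁;j₂m₂|JM⟩ ⇒ the coefficient vanishes identically
Racah sum check: Σ_k collapses to 0 ⇒ CG = 0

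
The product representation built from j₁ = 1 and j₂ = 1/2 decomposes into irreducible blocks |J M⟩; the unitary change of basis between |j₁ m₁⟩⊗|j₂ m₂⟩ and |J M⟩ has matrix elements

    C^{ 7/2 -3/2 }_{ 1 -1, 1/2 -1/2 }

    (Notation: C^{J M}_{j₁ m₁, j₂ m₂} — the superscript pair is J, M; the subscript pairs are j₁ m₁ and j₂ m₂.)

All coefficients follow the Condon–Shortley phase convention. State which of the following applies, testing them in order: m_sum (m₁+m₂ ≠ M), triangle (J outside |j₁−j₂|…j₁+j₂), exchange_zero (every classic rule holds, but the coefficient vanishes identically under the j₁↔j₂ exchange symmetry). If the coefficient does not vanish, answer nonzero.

triangle

m-sum: m₁+m₂ = -1+(-1/2) = -3/2, M = -3/2  ✓
triangle: need |j₁−j₂| ≤ J ≤ j₁+j₂, i.e. J ∈ [1/2, 3/2]; J = 7/2 is outside ✗ ⇒ coefficient is 0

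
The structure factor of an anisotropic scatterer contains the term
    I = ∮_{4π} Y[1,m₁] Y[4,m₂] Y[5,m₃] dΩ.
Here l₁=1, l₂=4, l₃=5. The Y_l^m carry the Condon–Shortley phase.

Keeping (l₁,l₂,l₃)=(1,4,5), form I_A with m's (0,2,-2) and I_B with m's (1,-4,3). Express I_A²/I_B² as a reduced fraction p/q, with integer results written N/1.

Shared (l₁,l₂,l₃)=(1,4,5): N and (l;000)² cancel in I_A²/I_B².
A: Δ = 0!·2!·8!/11! = 1/495; Racah Σ t=0..0: t=0:+1/1440 = 1/1440; ⇒ 3j(1 4 5; 0 2 -2)² = 7/165, sgn -1
B: Δ = 0!·2!·8!/11! = 1/495; Racah Σ t=0..0: t=0:+1/80640 = 1/80640; ⇒ 3j(1 4 5; 1 -4 3)² = 1/495, sgn +1
I_A²/I_B² = (7/165)/(1/495) = 21/1

21/1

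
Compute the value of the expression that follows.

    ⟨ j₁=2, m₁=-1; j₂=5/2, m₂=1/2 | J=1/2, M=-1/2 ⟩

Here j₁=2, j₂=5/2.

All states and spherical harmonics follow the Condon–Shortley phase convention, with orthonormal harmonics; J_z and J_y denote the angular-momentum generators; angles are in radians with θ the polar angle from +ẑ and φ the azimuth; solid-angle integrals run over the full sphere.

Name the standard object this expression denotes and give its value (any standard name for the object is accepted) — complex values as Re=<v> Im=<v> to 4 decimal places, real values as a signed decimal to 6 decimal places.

Clebsch–Gordan coefficient, −√(2/15) ≈ -0.365148

This is a Clebsch–Gordan (vector-coupling) coefficient.
j₁+j₂−J=4  J+j₁−j₂=0  J−j₁+j₂=1  j₁+j₂+J+1=6
(j₁±m₁, j₂±m₂, J±M) = (1,3,3,2,0,1)
P² = 24/5
sum k=3..3:
  [3] −1/6 = -1/6
S = -1/6
C² = P²·S² = 2/15 ; C = -0.365148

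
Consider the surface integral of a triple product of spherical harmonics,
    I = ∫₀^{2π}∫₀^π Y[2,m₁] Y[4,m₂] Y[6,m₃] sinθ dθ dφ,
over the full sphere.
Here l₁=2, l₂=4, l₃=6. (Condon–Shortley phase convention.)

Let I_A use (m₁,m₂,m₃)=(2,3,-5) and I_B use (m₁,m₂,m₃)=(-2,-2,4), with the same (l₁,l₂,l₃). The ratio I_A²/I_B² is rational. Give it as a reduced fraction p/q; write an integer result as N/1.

11/7

Same 2,4,6: normalisation and zero-m 3j drop out of the ratio.
A: Δ: 0! 4! 8! / 13! → 1/6435; sum: t=0:+1/120960 = 1/120960; 3j²(2 4 6; 2 3 -5) = Δ·Π!·Σ² = 2/39  (sign -1)
B: Δ: 0! 4! 8! / 13! → 1/6435; sum: t=0:+1/34560 = 1/34560; 3j²(2 4 6; -2 -2 4) = Δ·Π!·Σ² = 14/429  (sign +1)
I_A²/I_B² = (2/39)/(14/429) = 11/7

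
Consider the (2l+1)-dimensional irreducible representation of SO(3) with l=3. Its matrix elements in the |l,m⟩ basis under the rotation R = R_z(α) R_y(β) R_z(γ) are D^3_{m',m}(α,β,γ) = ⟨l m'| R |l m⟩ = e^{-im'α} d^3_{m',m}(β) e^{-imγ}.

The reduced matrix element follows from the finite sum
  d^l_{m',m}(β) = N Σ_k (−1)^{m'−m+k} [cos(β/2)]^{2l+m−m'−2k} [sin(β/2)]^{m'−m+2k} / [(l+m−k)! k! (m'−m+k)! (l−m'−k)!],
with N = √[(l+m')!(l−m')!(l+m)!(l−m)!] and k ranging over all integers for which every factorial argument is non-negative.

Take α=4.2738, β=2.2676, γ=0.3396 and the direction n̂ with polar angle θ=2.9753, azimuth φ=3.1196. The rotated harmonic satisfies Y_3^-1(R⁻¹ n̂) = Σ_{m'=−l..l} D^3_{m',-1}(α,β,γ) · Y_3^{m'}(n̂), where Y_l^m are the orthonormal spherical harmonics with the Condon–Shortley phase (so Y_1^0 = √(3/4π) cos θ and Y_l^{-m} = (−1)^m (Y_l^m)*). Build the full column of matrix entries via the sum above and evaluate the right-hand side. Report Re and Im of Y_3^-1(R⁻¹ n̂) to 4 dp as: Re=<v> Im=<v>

Need the full column D^3_{m',-1} for m'=−3..3 at α=4.2738, β=2.2676, γ=0.3396.
cos(β/2)=0.423220, sin(β/2)=0.906027
d^3_{-3,-1}: single k=2 term ⇒ +0.101998;  D = +0.084491+0.057140i
d^3_{-2,-1}: k∈[1..2] ⇒ +0.038902 -0.356576 = -0.317674;  D = +0.272866-0.162667i
d^3_{-1,-1}: k∈[0..2] ⇒ +0.005746 -0.210687 +0.724183 = +0.519242;  D = -0.051315-0.516700i
d^3_{0,-1}: k∈[0..2] ⇒ -0.042615 +0.585914 -0.895081 = -0.351782;  D = -0.331691-0.117182i
d^3_{1,-1}: k∈[0..2] ⇒ +0.158015 -0.965577 +0.553155 = -0.254407;  D = +0.178591-0.181185i
d^3_{2,-1}: k∈[0..1] ⇒ -0.356576 +0.817094 = +0.460518;  D = -0.159648-0.431960i
d^3_{3,-1}: single k=0 term ⇒ +0.467458;  D = +0.465787+0.039486i
Y_3^{m'}(θ=2.9753,φ=3.1196) and Σ D·Y over m':
  (+0.0845+0.0571i)·(-0.0019-0.0001i)  (+0.2729-0.1627i)·(-0.0276-0.0012i)  (-0.0513-0.5167i)·(-0.2066-0.0045i)  (-0.3317-0.1172i)·(-0.6856+0.0000i)  (+0.1786-0.1812i)·(+0.2066-0.0045i)  (-0.1596-0.4320i)·(-0.0276+0.0012i)  (+0.4658+0.0395i)·(+0.0019-0.0001i)
Y_3^-1(R⁻¹ n̂) = +0.269683+0.164862i

Re=0.2697 Im=0.1649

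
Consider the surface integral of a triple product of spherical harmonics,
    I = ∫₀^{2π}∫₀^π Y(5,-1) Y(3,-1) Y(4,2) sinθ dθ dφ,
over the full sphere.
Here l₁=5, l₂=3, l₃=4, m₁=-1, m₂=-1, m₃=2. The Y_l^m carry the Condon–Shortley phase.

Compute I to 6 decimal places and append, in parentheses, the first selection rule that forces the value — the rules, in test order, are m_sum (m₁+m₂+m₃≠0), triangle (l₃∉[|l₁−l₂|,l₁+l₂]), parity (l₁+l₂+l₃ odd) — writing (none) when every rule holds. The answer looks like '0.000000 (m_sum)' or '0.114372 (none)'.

Rules hold: Σm=0, L=12 even, 2≤4≤8.
N = 11·7·9 = 693
Δ = 4!·6!·2!/13! = 1/180180
Racah Σ t=1..3: t=1:−1/576 t=2:+1/144 t=3:−1/576 = 1/288
⇒ 3j(5 3 4; 0 0 0)² = 20/1001, sgn +1
Racah Σ t=0..2: t=0:+1/34560 t=1:−1/720 t=2:+1/384 = 43/34560
⇒ 3j(5 3 4; -1 -1 2)² = 1849/180180, sgn +1
4πI² = N·(3j₀)²·(3jₘ)² = 1849/13013
I = +1·√(0.142089/4π) = 0.10633465
No selection rule forces the value: the integral is nonzero (none).

0.106335 (none)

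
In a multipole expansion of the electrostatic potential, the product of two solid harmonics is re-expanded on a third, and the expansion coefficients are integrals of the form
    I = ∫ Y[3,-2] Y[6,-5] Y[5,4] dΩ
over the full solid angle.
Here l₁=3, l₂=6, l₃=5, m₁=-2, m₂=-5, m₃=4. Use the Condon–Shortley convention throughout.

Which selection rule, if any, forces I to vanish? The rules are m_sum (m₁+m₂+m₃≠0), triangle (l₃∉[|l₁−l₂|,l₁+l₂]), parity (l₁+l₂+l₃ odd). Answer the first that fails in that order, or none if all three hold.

m_sum

m₁+m₂+m₃ = -2 − 5 + 4 = -3  ✗
triangle: |3−6|=3 ≤ l₃=5 ≤ 3+6=9
parity: l₁+l₂+l₃ = 14 is even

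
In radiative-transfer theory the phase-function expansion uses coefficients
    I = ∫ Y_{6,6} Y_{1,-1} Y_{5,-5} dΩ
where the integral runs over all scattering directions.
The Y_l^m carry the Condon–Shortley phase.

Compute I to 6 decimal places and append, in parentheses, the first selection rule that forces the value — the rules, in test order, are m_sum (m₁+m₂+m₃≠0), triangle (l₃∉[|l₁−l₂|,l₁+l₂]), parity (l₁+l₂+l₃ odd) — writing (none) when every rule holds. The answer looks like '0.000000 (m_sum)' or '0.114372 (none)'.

0.331940 (none)

Rules hold: Σm=0, L=12 even, 5≤5≤7.
N = 13·3·11 = 429
Δ = 2!·10!·0!/13! = 1/858
Racah Σ t=1..1: t=1:−1/14400 = -1/14400
⇒ 3j(6 1 5; 0 0 0)² = 6/143, sgn +1
Racah Σ t=0..0: t=0:+1/7257600 = 1/7257600
⇒ 3j(6 1 5; 6 -1 -5)² = 1/13, sgn +1
4πI² = N·(3j₀)²·(3jₘ)² = 18/13
I = +1·√(1.38462/4π) = 0.33194004
No selection rule forces the value: the integral is nonzero (none).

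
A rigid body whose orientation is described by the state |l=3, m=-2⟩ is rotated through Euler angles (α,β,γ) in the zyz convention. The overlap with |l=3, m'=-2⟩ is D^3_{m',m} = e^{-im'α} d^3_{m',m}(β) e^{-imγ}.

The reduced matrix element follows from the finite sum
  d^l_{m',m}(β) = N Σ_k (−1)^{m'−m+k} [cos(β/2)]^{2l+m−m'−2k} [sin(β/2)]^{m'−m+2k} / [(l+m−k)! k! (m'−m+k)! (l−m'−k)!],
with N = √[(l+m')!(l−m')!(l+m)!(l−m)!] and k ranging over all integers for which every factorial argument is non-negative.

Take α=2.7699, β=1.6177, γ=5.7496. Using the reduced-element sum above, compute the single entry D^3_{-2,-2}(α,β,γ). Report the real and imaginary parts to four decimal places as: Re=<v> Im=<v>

D^3_{-2,-2}(2.7699,1.6177,5.7496) = e^{-i·-2·2.7699}·d^3_{-2,-2}(1.6177)·e^{-i·-2·5.7496}. Compute d first:
Half-angle: c=0.690331, s=0.723494. N=√(1·120·1·120)=120.000000
The bounds max(0,m−m')=0 and min(l+m,l−m')=1 give 2 terms
  k=0: (−1)^0·120.0000/(120)·0.6903^6·0.7235^0 = +0.108229
  k=1: (−1)^1·120.0000/(24)·0.6903^4·0.7235^2 = -0.594386
d^3_{-2,-2}(1.6177) = +0.108229 -0.594386 = -0.486157
Attach z-rotation phases: D = e^{-i(-2)(2.7699)}·(-0.486157)·e^{-i(-2)(5.7496)} = +0.115447+0.472251i

Re=0.1154 Im=0.4723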